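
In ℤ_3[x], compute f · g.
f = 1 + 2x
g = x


Expand and collect like terms; reduce coefficients mod 3:
x^0: 1·0 = 0 ≡ 0 (mod 3)
x^1: 1·1 + 2·0 = 1 ≡ 1 (mod 3)
x^2: 2·1 = 2 ≡ 2 (mod 3)
Result: x + 2x^2

f · g = x + 2x^2


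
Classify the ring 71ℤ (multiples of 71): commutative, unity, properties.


71ℤ is a commutative ring under +,× but has no multiplicative identity (1 ∉ 71ℤ); it has no zero divisors, but without unity it is not an integral domain
Commutative: Yes
Integral domain: No
Has unity: No

71ℤ (multiples of 71): Commutative=Yes, Unity=No


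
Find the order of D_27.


|D_n| = 2n (n rotations and n reflections)
|D_27| = 2×27 = 54

|D_27| = 54


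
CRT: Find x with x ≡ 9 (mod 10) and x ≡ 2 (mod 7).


m₁ = 10, m₂ = 7, gcd = 1, so CRT applies. M = m₁·m₂ = 70
Let M₁ = M/m₁ = 7, M₂ = M/m₂ = 10
Find y₁ ≡ M₁⁻¹ (mod m₁): 7⁻¹ ≡ 3 (mod 10)
Find y₂ ≡ M₂⁻¹ (mod m₂): 10⁻¹ ≡ 5 (mod 7)
x = a₁·M₁·y₁ + a₂·M₂·y₂ = 9·7·3 + 2·10·5 = 289
Reduce mod 70: x ≡ 9
Check: 9 mod 10 = 9 ✓, 9 mod 7 = 2 ✓

x ≡ 9 (mod 70)


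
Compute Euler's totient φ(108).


Factor n: 108 = 2^2 × 3^3
φ(n) = n · ∏(1 - 1/p) over distinct primes p | n
φ(108) = 108 · (1 - 1/2) · (1 - 1/3) = 36

φ(108) = 36


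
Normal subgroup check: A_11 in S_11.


H = A_11 in S_11
A_11 has index 2 in S_11, and every subgroup of index 2 is normal

Yes, normal subgroup


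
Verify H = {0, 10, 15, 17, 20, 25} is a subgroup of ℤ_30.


Subgroup test for H = {0, 10, 15, 17, 20, 25} in (ℤ_30, +):
(1) 0 ∈ H? Yes
(2) Closure: for all a,b ∈ H, (a+b) mod 30 ∈ H? No  [counterexample: 10 + 17 = 27 ∉ H]
(3) Inverses: for all a ∈ H, -a mod 30 ∈ H? No

No, H is not a subgroup of ℤ_30


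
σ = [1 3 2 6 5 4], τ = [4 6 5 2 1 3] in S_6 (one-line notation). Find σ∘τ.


σ∘τ: apply τ first, then σ
1 →τ 4 →σ 6
2 →τ 6 →σ 4
3 →τ 5 →σ 5
4 →τ 2 →σ 3
5 →τ 1 →σ 1
6 →τ 3 →σ 2

σ∘τ = [6 4 5 3 1 2]


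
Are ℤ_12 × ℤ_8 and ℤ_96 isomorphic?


Comparing ℤ_12 × ℤ_8 and ℤ_96:
gcd(12,8) = 4 ≠ 1. Max element order in ℤ_12×ℤ_8 is lcm(12,8) = 24 < 96, so it has no element of order 96

No, ℤ_12 × ℤ_8 ≇ ℤ_96


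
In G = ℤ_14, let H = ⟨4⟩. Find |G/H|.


|⟨4⟩| = n / gcd(4, 14) = 14 / 2 = 7
H is normal (ℤ_14 is abelian).
|G/H| = |G| / |H| = 14 / 7 = 2

|G/H| = 2


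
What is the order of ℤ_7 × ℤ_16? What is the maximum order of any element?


|ℤ_7 × ℤ_16| = 7 × 16 = 112
Max element order = lcm(7,16) = 112
Cyclic? Yes (gcd=1)

|ℤ_7×ℤ_16| = 112, max element order = 112


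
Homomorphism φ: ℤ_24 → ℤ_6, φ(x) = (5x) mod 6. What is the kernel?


Kernel = preimage of identity
ker(φ) = {x ∈ ℤ_24 : 5x ≡ 0 (mod 6)}. Since 6 | 24, φ is well-defined. The kernel is the cyclic subgroup ⟨6⟩ of ℤ_24 (order 4), i.e. {0, 6, 12, 18}

ker(φ) = {0, 6, 12, 18}


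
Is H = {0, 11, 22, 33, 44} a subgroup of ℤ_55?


Subgroup test for H = {0, 11, 22, 33, 44} in (ℤ_55, +):
(1) 0 ∈ H? Yes
(2) Closure: for all a,b ∈ H, (a+b) mod 55 ∈ H? Yes
(3) Inverses: for all a ∈ H, -a mod 55 ∈ H? Yes

Yes, H is a subgroup of ℤ_55


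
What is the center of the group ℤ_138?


Z(G) = {g ∈ G | gx = xg for all x ∈ G}
ℤ_138 is abelian, so Z(G) = G

Z(ℤ_138) = ℤ_138


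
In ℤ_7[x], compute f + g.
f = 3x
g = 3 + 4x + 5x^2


Add coefficients mod 7:
x^0: 0 + 3 = 3 (mod 7)
x^1: 3 + 4 = 0 (mod 7)
x^2: 0 + 5 = 5 (mod 7)
Result: 3 + 5x^2

f + g = 3 + 5x^2


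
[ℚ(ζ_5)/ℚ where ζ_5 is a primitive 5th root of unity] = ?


[ℚ(ζ_n):ℚ] = deg Φ_n(x) = φ(n). Here φ(5) = 4

[ℚ(ζ_5)/ℚ where ζ_5 is a primitive 5th root of unity] = 4


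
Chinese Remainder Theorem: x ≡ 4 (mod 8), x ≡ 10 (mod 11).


m₁ = 8, m₂ = 11, gcd = 1, so CRT applies. M = m₁·m₂ = 88
Let M₁ = M/m₁ = 11, M₂ = M/m₂ = 8
Find y₁ ≡ M₁⁻¹ (mod m₁): 11⁻¹ ≡ 3 (mod 8)
Find y₂ ≡ M₂⁻¹ (mod m₂): 8⁻¹ ≡ 7 (mod 11)
x = a₁·M₁·y₁ + a₂·M₂·y₂ = 4·11·3 + 10·8·7 = 692
Reduce mod 88: x ≡ 76
Check: 76 mod 8 = 4 ✓, 76 mod 11 = 10 ✓

x ≡ 76 (mod 88)


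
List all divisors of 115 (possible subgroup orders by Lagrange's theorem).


Lagrange's theorem: |H| divides |G|
|G| = 115
Divisors of 115: 1, 5, 23, 115

Possible subgroup orders: {1, 5, 23, 115}


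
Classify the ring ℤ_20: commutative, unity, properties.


ℤ_20 is a commutative ring with unity 1; 20 = 2×10 is composite, so 2·10 ≡ 0 gives zero divisors (not an integral domain)
Commutative: Yes
Integral domain: No
Has unity: Yes

ℤ_20: Commutative=Yes, Unity=Yes


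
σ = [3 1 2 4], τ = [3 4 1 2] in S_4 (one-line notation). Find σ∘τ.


σ∘τ: apply τ first, then σ
1 →τ 3 →σ 2
2 →τ 4 →σ 4
3 →τ 1 →σ 3
4 →τ 2 →σ 1

σ∘τ = [2 4 3 1]


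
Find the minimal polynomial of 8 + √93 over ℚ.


Let α = 8 + √93. Then α - 8 = √93, so (α - 8)² = 93, giving α² - 16α - 29 = 0. Degree 2 and α ∉ ℚ, so this is the minimal polynomial.

Minimal polynomial: x² - 16x - 29


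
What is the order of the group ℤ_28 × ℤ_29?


|A × B| = |A| · |B|
|ℤ_28 × ℤ_29| = 28 × 29 = 812

|ℤ_28 × ℤ_29| = 812


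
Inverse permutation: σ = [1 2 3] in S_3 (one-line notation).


To find σ⁻¹, swap domain and range:
σ(1) = 1 → σ⁻¹(1) = 1
σ(2) = 2 → σ⁻¹(2) = 2
σ(3) = 3 → σ⁻¹(3) = 3

σ⁻¹ = [1 2 3]


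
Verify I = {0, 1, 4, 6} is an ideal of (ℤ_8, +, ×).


Check ideal conditions for I = {0, 1, 4, 6} in ℤ_8:
(1) I is an additive subgroup? No
(2) For r ∈ ℤ_8 and a ∈ I: r·a ∈ I? No  [counterexample: r=2, a=1, r·a mod 8 = 2 ∉ I]

No, I is not an ideal of ℤ_8


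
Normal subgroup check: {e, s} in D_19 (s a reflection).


H = {e, s} in D_19 (s a reflection)
r·s·r⁻¹ = sr⁻² ≠ s for n ≥ 3, so {e, s} is not closed under conjugation

No, not a normal subgroup


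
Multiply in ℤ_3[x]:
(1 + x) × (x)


Expand and collect like terms; reduce coefficients mod 3:
x^0: 1·0 = 0 ≡ 0 (mod 3)
x^1: 1·1 + 1·0 = 1 ≡ 1 (mod 3)
x^2: 1·1 = 1 ≡ 1 (mod 3)
Result: x + x^2

f · g = x + x^2


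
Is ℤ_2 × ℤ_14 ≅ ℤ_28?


Comparing ℤ_2 × ℤ_14 and ℤ_28:
gcd(2,14) = 2 ≠ 1. Max element order in ℤ_2×ℤ_14 is lcm(2,14) = 14 < 28, so it has no element of order 28

No, ℤ_2 × ℤ_14 ≇ ℤ_28


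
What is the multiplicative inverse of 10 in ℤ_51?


Use the extended Euclidean algorithm to write 1 = 10·s + 51·t; then s mod 51 is the inverse.
Euclidean algorithm:
  10 = 0·51 + 10
  51 = 5·10 + 1
  10 = 10·1 + 0
gcd(10,51) = 1
Back-substitution gives: 10·(-5) + 51·(1) = 1
So 10⁻¹ ≡ -5 ≡ 46 (mod 51)
Check: 10 × 46 = 460 ≡ 1 (mod 51) ✓

10⁻¹ ≡ 46 (mod 51)


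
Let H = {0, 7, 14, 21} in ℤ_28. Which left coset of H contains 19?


19 + H = {19 + h (mod 28) : h ∈ H}
19+0=19, 19+7=26, 19+14=5, 19+21=12
19 + H = {5, 12, 19, 26} = 5 + H

19 + H = {5, 12, 19, 26}


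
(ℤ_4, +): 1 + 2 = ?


Operation: addition mod 4
1 + 2 = (a + b) mod 4 with a = 1, b = 2

1 + 2 = 3


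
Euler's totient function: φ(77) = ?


Factor n: 77 = 7 × 11
φ(n) = n · ∏(1 - 1/p) over distinct primes p | n
φ(77) = 77 · (1 - 1/7) · (1 - 1/11) = 60

φ(77) = 60


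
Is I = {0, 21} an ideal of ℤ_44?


Check ideal conditions for I = {0, 21} in ℤ_44:
(1) I is an additive subgroup? No
(2) For r ∈ ℤ_44 and a ∈ I: r·a ∈ I? No  [counterexample: r=2, a=21, r·a mod 44 = 42 ∉ I]

No, I is not an ideal of ℤ_44


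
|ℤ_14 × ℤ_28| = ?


|A × B| = |A| · |B|
|ℤ_14 × ℤ_28| = 14 × 28 = 392

|ℤ_14 × ℤ_28| = 392


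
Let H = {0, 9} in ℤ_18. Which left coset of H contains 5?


5 + H = {5 + h (mod 18) : h ∈ H}
5+0=5, 5+9=14

5 + H = {5, 14}


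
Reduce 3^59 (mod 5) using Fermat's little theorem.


Fermat's little theorem: if p is prime and gcd(a,p)=1, then a^(p-1) ≡ 1 (mod p)
p = 5 is prime, gcd(3,5) = 1
Reduce exponent: 59 mod 4 = 3
So 3^59 ≡ 3^3 (mod 5)
3^3 mod 5 = 2

3^59 ≡ 2 (mod 5)


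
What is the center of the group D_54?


Z(G) = {g ∈ G | gx = xg for all x ∈ G}
For even n, Z(D_n) = {e, r^(n/2)}: the 180° rotation r^27 commutes with every reflection and rotation

Z(D_54) = {e, r^27}


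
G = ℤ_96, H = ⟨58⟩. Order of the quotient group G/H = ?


|⟨58⟩| = n / gcd(58, 96) = 96 / 2 = 48
H is normal (ℤ_96 is abelian).
|G/H| = |G| / |H| = 96 / 48 = 2

|G/H| = 2


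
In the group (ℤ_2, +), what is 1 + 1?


Operation: addition mod 2
1 + 1 = (a + b) mod 2 with a = 1, b = 1

1 + 1 = 0


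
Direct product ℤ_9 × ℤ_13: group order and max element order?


|ℤ_9 × ℤ_13| = 9 × 13 = 117
Max element order = lcm(9,13) = 117
Cyclic? Yes (gcd=1)

|ℤ_9×ℤ_13| = 117, max element order = 117


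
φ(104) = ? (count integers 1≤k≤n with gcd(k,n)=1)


Factor n: 104 = 2^3 × 13
φ(n) = n · ∏(1 - 1/p) over distinct primes p | n
φ(104) = 104 · (1 - 1/2) · (1 - 1/13) = 48

φ(104) = 48


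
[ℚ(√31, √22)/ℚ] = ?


[ℚ(√31,√22):ℚ] = [ℚ(√31,√22):ℚ(√31)]·[ℚ(√31):ℚ] = 2·2 = 4

[ℚ(√31, √22)/ℚ] = 4


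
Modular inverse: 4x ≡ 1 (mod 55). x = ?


Use the extended Euclidean algorithm to write 1 = 4·s + 55·t; then s mod 55 is the inverse.
Euclidean algorithm:
  4 = 0·55 + 4
  55 = 13·4 + 3
  4 = 1·3 + 1
  3 = 3·1 + 0
gcd(4,55) = 1
Back-substitution gives: 4·(14) + 55·(-1) = 1
So 4⁻¹ ≡ 14 ≡ 14 (mod 55)
Check: 4 × 14 = 56 ≡ 1 (mod 55) ✓

4⁻¹ ≡ 14 (mod 55)


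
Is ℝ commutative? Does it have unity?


ℝ is a field: commutative, has unity, every nonzero element is a unit (hence an integral domain)
Commutative: Yes
Integral domain: Yes
Has unity: Yes

ℝ: Commutative=Yes, Unity=Yes


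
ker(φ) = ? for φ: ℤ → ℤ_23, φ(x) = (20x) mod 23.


Kernel = preimage of identity
ker(φ) = {x ∈ ℤ : 20x ≡ 0 (mod 23)}. gcd(20,23) = 1, so 20x ≡ 0 (mod 23) ⟺ x ≡ 0 (mod 23/1 = 23). Hence ker(φ) = 23ℤ

ker(φ) = 23ℤ


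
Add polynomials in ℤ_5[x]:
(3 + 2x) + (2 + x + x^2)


Add coefficients mod 5:
x^0: 3 + 2 = 0 (mod 5)
x^1: 2 + 1 = 3 (mod 5)
x^2: 0 + 1 = 1 (mod 5)
Result: 3x + x^2

f + g = 3x + x^2


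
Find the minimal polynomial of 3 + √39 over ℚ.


Let α = 3 + √39. Then α - 3 = √39, so (α - 3)² = 39, giving α² - 6α - 30 = 0. Degree 2 and α ∉ ℚ, so this is the minimal polynomial.

Minimal polynomial: x² - 6x - 30


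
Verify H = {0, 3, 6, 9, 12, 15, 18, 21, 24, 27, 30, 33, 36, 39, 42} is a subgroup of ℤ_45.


Subgroup test for H = {0, 3, 6, 9, 12, 15, 18, 21, 24, 27, 30, 33, 36, 39, 42} in (ℤ_45, +):
(1) 0 ∈ H? Yes
(2) Closure: for all a,b ∈ H, (a+b) mod 45 ∈ H? Yes
(3) Inverses: for all a ∈ H, -a mod 45 ∈ H? Yes

Yes, H is a subgroup of ℤ_45


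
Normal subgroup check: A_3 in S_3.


H = A_3 in S_3
A_3 has index 2 in S_3, and every subgroup of index 2 is normal

Yes, normal subgroup


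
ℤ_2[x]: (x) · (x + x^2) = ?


Expand and collect like terms; reduce coefficients mod 2:
x^0: 0·0 = 0 ≡ 0 (mod 2)
x^1: 0·1 + 1·0 = 0 ≡ 0 (mod 2)
x^2: 0·1 + 1·1 = 1 ≡ 1 (mod 2)
x^3: 1·1 = 1 ≡ 1 (mod 2)
Result: x^2 + x^3

f · g = x^2 + x^3


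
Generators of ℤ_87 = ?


g generates ℤ_n iff gcd(g,n) = 1
Prime factors of 87: 3, 29
Generators are g ∈ {1,...,86} not divisible by any of these primes.
Generators: {1, 2, 4, 5, 7, 8, 10, 11, 13, 14, 16, 17, 19, 20, 22, 23, 25, 26, 28, 31, 32, 34, 35, 37, 38, 40, 41, 43, 44, 46, 47, 49, 50, 52, 53, 55, 56, 59, 61, 62, 64, 65, 67, 68, 70, 71, 73, 74, 76, 77, 79, 80, 82, 83, 85, 86}
Number of generators = φ(87) = 56

Generators of ℤ_87 = {1, 2, 4, 5, 7, 8, 10, 11, 13, 14, 16, 17, 19, 20, 22, 23, 25, 26, 28, 31, 32, 34, 35, 37, 38, 40, 41, 43, 44, 46, 47, 49, 50, 52, 53, 55, 56, 59, 61, 62, 64, 65, 67, 68, 70, 71, 73, 74, 76, 77, 79, 80, 82, 83, 85, 86}


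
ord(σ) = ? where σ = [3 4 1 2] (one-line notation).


Cycle decomposition: (1 3) (2 4)
Cycle lengths: 2, 2
Order = lcm(2, 2) = 2

ord(σ) = 2


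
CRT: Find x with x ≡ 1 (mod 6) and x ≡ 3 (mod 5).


m₁ = 6, m₂ = 5, gcd = 1, so CRT applies. M = m₁·m₂ = 30
Let M₁ = M/m₁ = 5, M₂ = M/m₂ = 6
Find y₁ ≡ M₁⁻¹ (mod m₁): 5⁻¹ ≡ 5 (mod 6)
Find y₂ ≡ M₂⁻¹ (mod m₂): 6⁻¹ ≡ 1 (mod 5)
x = a₁·M₁·y₁ + a₂·M₂·y₂ = 1·5·5 + 3·6·1 = 43
Reduce mod 30: x ≡ 13
Check: 13 mod 6 = 1 ✓, 13 mod 5 = 3 ✓

x ≡ 13 (mod 30)


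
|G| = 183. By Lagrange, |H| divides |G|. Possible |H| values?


Lagrange's theorem: |H| divides |G|
|G| = 183
Divisors of 183: 1, 3, 61, 183

Possible subgroup orders: {1, 3, 61, 183}


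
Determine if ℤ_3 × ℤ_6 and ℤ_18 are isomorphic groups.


Comparing ℤ_3 × ℤ_6 and ℤ_18:
gcd(3,6) = 3 ≠ 1. Max element order in ℤ_3×ℤ_6 is lcm(3,6) = 6 < 18, so it has no element of order 18

No, ℤ_3 × ℤ_6 ≇ ℤ_18


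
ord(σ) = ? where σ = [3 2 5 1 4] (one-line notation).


Cycle decomposition: (1 3 5 4)
Cycle lengths: 4
Order = lcm(4) = 4

ord(σ) = 4


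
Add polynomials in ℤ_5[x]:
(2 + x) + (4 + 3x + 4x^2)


Add coefficients mod 5:
x^0: 2 + 4 = 1 (mod 5)
x^1: 1 + 3 = 4 (mod 5)
x^2: 0 + 4 = 4 (mod 5)
Result: 1 + 4x + 4x^2

f + g = 1 + 4x + 4x^2


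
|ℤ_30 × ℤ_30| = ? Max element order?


|ℤ_30 × ℤ_30| = 30 × 30 = 900
Max element order = lcm(30,30) = 30
Cyclic? No (gcd=30)

|ℤ_30×ℤ_30| = 900, max element order = 30


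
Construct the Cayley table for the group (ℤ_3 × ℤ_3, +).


Elements: {(0,0), (0,1), (0,2), (1,0), (1,1), (1,2), (2,0), (2,1), (2,2)}
Operation: componentwise addition mod (3, 3)
Entry (a, b) = ((a₁+b₁) mod 3, (a₂+b₂) mod 3)

Cayley table:
      | (0,0) | (0,1) | (0,2) | (1,0) | (1,1) | (1,2) | (2,0) | (2,1) | (2,2)
(0,0) | (0,0) | (0,1) | (0,2) | (1,0) | (1,1) | (1,2) | (2,0) | (2,1) | (2,2)
(0,1) | (0,1) | (0,2) | (0,0) | (1,1) | (1,2) | (1,0) | (2,1) | (2,2) | (2,0)
(0,2) | (0,2) | (0,0) | (0,1) | (1,2) | (1,0) | (1,1) | (2,2) | (2,0) | (2,1)
(1,0) | (1,0) | (1,1) | (1,2) | (2,0) | (2,1) | (2,2) | (0,0) | (0,1) | (0,2)
(1,1) | (1,1) | (1,2) | (1,0) | (2,1) | (2,2) | (2,0) | (0,1) | (0,2) | (0,0)
(1,2) | (1,2) | (1,0) | (1,1) | (2,2) | (2,0) | (2,1) | (0,2) | (0,0) | (0,1)
(2,0) | (2,0) | (2,1) | (2,2) | (0,0) | (0,1) | (0,2) | (1,0) | (1,1) | (1,2)
(2,1) | (2,1) | (2,2) | (2,0) | (0,1) | (0,2) | (0,0) | (1,1) | (1,2) | (1,0)
(2,2) | (2,2) | (2,0) | (2,1) | (0,2) | (0,0) | (0,1) | (1,2) | (1,0) | (1,1)


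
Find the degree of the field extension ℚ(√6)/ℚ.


√6 has minimal polynomial x² - 6 (irreducible over ℚ since 6 is squarefree)

[ℚ(√6)/ℚ] = 2


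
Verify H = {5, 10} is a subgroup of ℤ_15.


Subgroup test for H = {5, 10} in (ℤ_15, +):
(1) 0 ∈ H? No
(2) Closure: for all a,b ∈ H, (a+b) mod 15 ∈ H? No  [counterexample: 5 + 10 = 0 ∉ H]
(3) Inverses: for all a ∈ H, -a mod 15 ∈ H? Yes

No, H is not a subgroup of ℤ_15


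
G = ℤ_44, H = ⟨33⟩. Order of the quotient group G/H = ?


|⟨33⟩| = n / gcd(33, 44) = 44 / 11 = 4
H is normal (ℤ_44 is abelian).
|G/H| = |G| / |H| = 44 / 4 = 11

|G/H| = 11


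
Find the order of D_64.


|D_n| = 2n (n rotations and n reflections)
|D_64| = 2×64 = 128

|D_64| = 128


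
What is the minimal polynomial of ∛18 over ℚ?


∛18 satisfies x³ - 18 = 0, irreducible over ℚ (no rational root; 18 is not a perfect cube)

Minimal polynomial: x³ - 18


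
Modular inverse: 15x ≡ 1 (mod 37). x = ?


Use the extended Euclidean algorithm to write 1 = 15·s + 37·t; then s mod 37 is the inverse.
Euclidean algorithm:
  15 = 0·37 + 15
  37 = 2·15 + 7
  15 = 2·7 + 1
  7 = 7·1 + 0
gcd(15,37) = 1
Back-substitution gives: 15·(5) + 37·(-2) = 1
So 15⁻¹ ≡ 5 ≡ 5 (mod 37)
Check: 15 × 5 = 75 ≡ 1 (mod 37) ✓

15⁻¹ ≡ 5 (mod 37)


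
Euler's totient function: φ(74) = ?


Factor n: 74 = 2 × 37
φ(n) = n · ∏(1 - 1/p) over distinct primes p | n
φ(74) = 74 · (1 - 1/2) · (1 - 1/37) = 36

φ(74) = 36


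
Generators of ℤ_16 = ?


g generates ℤ_n iff gcd(g,n) = 1
Checking each g ∈ {1,...,15}:
gcd(1,16) = 1
gcd(2,16) = 2
gcd(3,16) = 1
gcd(4,16) = 4
gcd(5,16) = 1
gcd(6,16) = 2
gcd(7,16) = 1
gcd(8,16) = 8
gcd(9,16) = 1
gcd(10,16) = 2
gcd(11,16) = 1
gcd(12,16) = 4
gcd(13,16) = 1
gcd(14,16) = 2
gcd(15,16) = 1
Generators: {1, 3, 5, 7, 9, 11, 13, 15}
Number of generators = φ(16) = 8

Generators of ℤ_16 = {1, 3, 5, 7, 9, 11, 13, 15}


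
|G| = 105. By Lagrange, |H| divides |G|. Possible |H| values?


Lagrange's theorem: |H| divides |G|
|G| = 105
Divisors of 105: 1, 3, 5, 7, 15, 21, 35, 105

Possible subgroup orders: {1, 3, 5, 7, 15, 21, 35, 105}


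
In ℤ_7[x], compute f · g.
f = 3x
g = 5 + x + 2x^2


Expand and collect like terms; reduce coefficients mod 7:
x^0: 0·5 = 0 ≡ 0 (mod 7)
x^1: 0·1 + 3·5 = 15 ≡ 1 (mod 7)
x^2: 0·2 + 3·1 = 3 ≡ 3 (mod 7)
x^3: 3·2 = 6 ≡ 6 (mod 7)
Result: x + 3x^2 + 6x^3

f · g = x + 3x^2 + 6x^3


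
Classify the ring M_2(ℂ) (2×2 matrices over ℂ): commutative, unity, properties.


Matrix multiplication is non-commutative for n ≥ 2; the identity matrix I is the unity; singular matrices give zero divisors, so not an integral domain
Commutative: No
Integral domain: No
Has unity: Yes

M_2(ℂ) (2×2 matrices over ℂ): Commutative=No, Unity=Yes


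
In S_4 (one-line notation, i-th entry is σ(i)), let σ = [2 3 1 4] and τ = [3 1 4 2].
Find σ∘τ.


σ∘τ: apply τ first, then σ
1 →τ 3 →σ 1
2 →τ 1 →σ 2
3 →τ 4 →σ 4
4 →τ 2 →σ 3

σ∘τ = [1 2 4 3]


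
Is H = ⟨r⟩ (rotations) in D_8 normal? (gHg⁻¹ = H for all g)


H = ⟨r⟩ (rotations) in D_8
The rotation subgroup ⟨r⟩ has index 2 in D_8, so it is normal

Yes, normal subgroup


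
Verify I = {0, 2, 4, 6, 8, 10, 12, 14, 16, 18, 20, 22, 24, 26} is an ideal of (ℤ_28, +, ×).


Check ideal conditions for I = {0, 2, 4, 6, 8, 10, 12, 14, 16, 18, 20, 22, 24, 26} in ℤ_28:
(1) I is an additive subgroup? Yes
(2) For r ∈ ℤ_28 and a ∈ I: r·a ∈ I? Yes

Yes, I is an ideal of ℤ_28


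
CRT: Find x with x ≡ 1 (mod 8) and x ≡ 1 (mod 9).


m₁ = 8, m₂ = 9, gcd = 1, so CRT applies. M = m₁·m₂ = 72
Let M₁ = M/m₁ = 9, M₂ = M/m₂ = 8
Find y₁ ≡ M₁⁻¹ (mod m₁): 9⁻¹ ≡ 1 (mod 8)
Find y₂ ≡ M₂⁻¹ (mod m₂): 8⁻¹ ≡ 8 (mod 9)
x = a₁·M₁·y₁ + a₂·M₂·y₂ = 1·9·1 + 1·8·8 = 73
Reduce mod 72: x ≡ 1
Check: 1 mod 8 = 1 ✓, 1 mod 9 = 1 ✓

x ≡ 1 (mod 72)


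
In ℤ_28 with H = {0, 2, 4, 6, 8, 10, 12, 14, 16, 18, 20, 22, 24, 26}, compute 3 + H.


3 + H = {3 + h (mod 28) : h ∈ H}
3+0=3, 3+2=5, 3+4=7, 3+6=9, 3+8=11, 3+10=13, 3+12=15, 3+14=17, 3+16=19, 3+18=21, 3+20=23, 3+22=25, 3+24=27, 3+26=1
3 + H = {1, 3, 5, 7, 9, 11, 13, 15, 17, 19, 21, 23, 25, 27} = 1 + H

3 + H = {1, 3, 5, 7, 9, 11, 13, 15, 17, 19, 21, 23, 25, 27}


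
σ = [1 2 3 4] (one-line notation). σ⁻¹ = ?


To find σ⁻¹, swap domain and range:
σ(1) = 1 → σ⁻¹(1) = 1
σ(2) = 2 → σ⁻¹(2) = 2
σ(3) = 3 → σ⁻¹(3) = 3
σ(4) = 4 → σ⁻¹(4) = 4

σ⁻¹ = [1 2 3 4]


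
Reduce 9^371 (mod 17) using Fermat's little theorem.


Fermat's little theorem: if p is prime and gcd(a,p)=1, then a^(p-1) ≡ 1 (mod p)
p = 17 is prime, gcd(9,17) = 1
Reduce exponent: 371 mod 16 = 3
So 9^371 ≡ 9^3 (mod 17)
9^3 mod 17 = 15

9^371 ≡ 15 (mod 17)


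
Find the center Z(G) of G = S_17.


Z(G) = {g ∈ G | gx = xg for all x ∈ G}
S_n is non-abelian for n ≥ 3; Z(S_17) is trivial

Z(S_17) = {e}


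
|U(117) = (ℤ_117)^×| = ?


U(n) is the group of units mod n; |U(n)| = φ(n)
|U(117)| = φ(117) = 72

|U(117) = (ℤ_117)^×| = 72


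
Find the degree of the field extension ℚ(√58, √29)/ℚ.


[ℚ(√58,√29):ℚ] = [ℚ(√58,√29):ℚ(√58)]·[ℚ(√58):ℚ] = 2·2 = 4

[ℚ(√58, √29)/ℚ] = 4


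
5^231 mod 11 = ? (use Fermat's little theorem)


Fermat's little theorem: if p is prime and gcd(a,p)=1, then a^(p-1) ≡ 1 (mod p)
p = 11 is prime, gcd(5,11) = 1
Reduce exponent: 231 mod 10 = 1
So 5^231 ≡ 5^1 (mod 11)
5^1 mod 11 = 5

5^231 ≡ 5 (mod 11)


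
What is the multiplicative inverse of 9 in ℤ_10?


Use the extended Euclidean algorithm to write 1 = 9·s + 10·t; then s mod 10 is the inverse.
Euclidean algorithm:
  9 = 0·10 + 9
  10 = 1·9 + 1
  9 = 9·1 + 0
gcd(9,10) = 1
Back-substitution gives: 9·(-1) + 10·(1) = 1
So 9⁻¹ ≡ -1 ≡ 9 (mod 10)
Check: 9 × 9 = 81 ≡ 1 (mod 10) ✓

9⁻¹ ≡ 9 (mod 10)


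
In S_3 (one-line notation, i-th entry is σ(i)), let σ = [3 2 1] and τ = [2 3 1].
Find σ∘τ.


σ∘τ: apply τ first, then σ
1 →τ 2 →σ 2
2 →τ 3 →σ 1
3 →τ 1 →σ 3

σ∘τ = [2 1 3]


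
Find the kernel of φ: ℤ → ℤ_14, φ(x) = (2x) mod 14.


Kernel = preimage of identity
ker(φ) = {x ∈ ℤ : 2x ≡ 0 (mod 14)}. gcd(2,14) = 2, so 2x ≡ 0 (mod 14) ⟺ x ≡ 0 (mod 14/2 = 7). Hence ker(φ) = 7ℤ

ker(φ) = 7ℤ


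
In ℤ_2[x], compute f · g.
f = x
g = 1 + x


Expand and collect like terms; reduce coefficients mod 2:
x^0: 0·1 = 0 ≡ 0 (mod 2)
x^1: 0·1 + 1·1 = 1 ≡ 1 (mod 2)
x^2: 1·1 = 1 ≡ 1 (mod 2)
Result: x + x^2

f · g = x + x^2


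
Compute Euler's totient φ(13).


φ(n) = count of k ∈ {1,...,n} with gcd(k,n)=1
Coprimes to 13: {1, 2, 3, 4, 5, 6, 7, 8, 9, 10, 11, 12}
Count: 12

φ(13) = 12


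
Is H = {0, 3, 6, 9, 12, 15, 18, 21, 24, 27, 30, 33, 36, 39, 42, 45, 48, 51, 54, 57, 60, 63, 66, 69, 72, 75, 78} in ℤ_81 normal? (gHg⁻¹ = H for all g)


H = {0, 3, 6, 9, 12, 15, 18, 21, 24, 27, 30, 33, 36, 39, 42, 45, 48, 51, 54, 57, 60, 63, 66, 69, 72, 75, 78} in ℤ_81
ℤ_81 is abelian; every subgroup of an abelian group is normal

Yes, normal subgroup


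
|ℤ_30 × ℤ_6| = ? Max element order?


|ℤ_30 × ℤ_6| = 30 × 6 = 180
Max element order = lcm(30,6) = 30
Cyclic? No (gcd=6)

|ℤ_30×ℤ_6| = 180, max element order = 30


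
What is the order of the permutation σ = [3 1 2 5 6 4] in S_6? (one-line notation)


Cycle decomposition: (1 3 2) (4 5 6)
Cycle lengths: 3, 3
Order = lcm(3, 3) = 3

ord(σ) = 3


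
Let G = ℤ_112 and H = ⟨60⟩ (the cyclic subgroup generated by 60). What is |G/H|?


|⟨60⟩| = n / gcd(60, 112) = 112 / 4 = 28
H is normal (ℤ_112 is abelian).
|G/H| = |G| / |H| = 112 / 28 = 4

|G/H| = 4


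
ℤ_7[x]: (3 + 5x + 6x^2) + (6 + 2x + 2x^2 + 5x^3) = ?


Add coefficients mod 7:
x^0: 3 + 6 = 2 (mod 7)
x^1: 5 + 2 = 0 (mod 7)
x^2: 6 + 2 = 1 (mod 7)
x^3: 0 + 5 = 5 (mod 7)
Result: 2 + x^2 + 5x^3

f + g = 2 + x^2 + 5x^3


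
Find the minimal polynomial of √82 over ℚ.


√82 satisfies x² - 82 = 0, irreducible over ℚ since 82 is squarefree

Minimal polynomial: x² - 82


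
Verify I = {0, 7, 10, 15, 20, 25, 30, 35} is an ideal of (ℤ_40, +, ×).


Check ideal conditions for I = {0, 7, 10, 15, 20, 25, 30, 35} in ℤ_40:
(1) I is an additive subgroup? No
(2) For r ∈ ℤ_40 and a ∈ I: r·a ∈ I? No  [counterexample: r=2, a=7, r·a mod 40 = 14 ∉ I]

No, I is not an ideal of ℤ_40


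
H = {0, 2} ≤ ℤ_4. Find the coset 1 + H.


1 + H = {1 + h (mod 4) : h ∈ H}
1+0=1, 1+2=3

1 + H = {1, 3}


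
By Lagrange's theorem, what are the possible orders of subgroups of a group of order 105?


Lagrange's theorem: |H| divides |G|
|G| = 105
Divisors of 105: 1, 3, 5, 7, 15, 21, 35, 105

Possible subgroup orders: {1, 3, 5, 7, 15, 21, 35, 105}


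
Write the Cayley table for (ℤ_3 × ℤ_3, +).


Elements: {(0,0), (0,1), (0,2), (1,0), (1,1), (1,2), (2,0), (2,1), (2,2)}
Operation: componentwise addition mod (3, 3)
Entry (a, b) = ((a₁+b₁) mod 3, (a₂+b₂) mod 3)

Cayley table:
      | (0,0) | (0,1) | (0,2) | (1,0) | (1,1) | (1,2) | (2,0) | (2,1) | (2,2)
(0,0) | (0,0) | (0,1) | (0,2) | (1,0) | (1,1) | (1,2) | (2,0) | (2,1) | (2,2)
(0,1) | (0,1) | (0,2) | (0,0) | (1,1) | (1,2) | (1,0) | (2,1) | (2,2) | (2,0)
(0,2) | (0,2) | (0,0) | (0,1) | (1,2) | (1,0) | (1,1) | (2,2) | (2,0) | (2,1)
(1,0) | (1,0) | (1,1) | (1,2) | (2,0) | (2,1) | (2,2) | (0,0) | (0,1) | (0,2)
(1,1) | (1,1) | (1,2) | (1,0) | (2,1) | (2,2) | (2,0) | (0,1) | (0,2) | (0,0)
(1,2) | (1,2) | (1,0) | (1,1) | (2,2) | (2,0) | (2,1) | (0,2) | (0,0) | (0,1)
(2,0) | (2,0) | (2,1) | (2,2) | (0,0) | (0,1) | (0,2) | (1,0) | (1,1) | (1,2)
(2,1) | (2,1) | (2,2) | (2,0) | (0,1) | (0,2) | (0,0) | (1,1) | (1,2) | (1,0)
(2,2) | (2,2) | (2,0) | (2,1) | (0,2) | (0,0) | (0,1) | (1,2) | (1,0) | (1,1)


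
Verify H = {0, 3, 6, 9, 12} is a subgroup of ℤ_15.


Subgroup test for H = {0, 3, 6, 9, 12} in (ℤ_15, +):
(1) 0 ∈ H? Yes
(2) Closure: for all a,b ∈ H, (a+b) mod 15 ∈ H? Yes
(3) Inverses: for all a ∈ H, -a mod 15 ∈ H? Yes

Yes, H is a subgroup of ℤ_15


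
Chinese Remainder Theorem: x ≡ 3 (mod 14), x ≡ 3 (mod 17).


m₁ = 14, m₂ = 17, gcd = 1, so CRT applies. M = m₁·m₂ = 238
Let M₁ = M/m₁ = 17, M₂ = M/m₂ = 14
Find y₁ ≡ M₁⁻¹ (mod m₁): 17⁻¹ ≡ 5 (mod 14)
Find y₂ ≡ M₂⁻¹ (mod m₂): 14⁻¹ ≡ 11 (mod 17)
x = a₁·M₁·y₁ + a₂·M₂·y₂ = 3·17·5 + 3·14·11 = 717
Reduce mod 238: x ≡ 3
Check: 3 mod 14 = 3 ✓, 3 mod 17 = 3 ✓

x ≡ 3 (mod 238)


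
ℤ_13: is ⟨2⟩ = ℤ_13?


g generates ℤ_n iff gcd(g, n) = 1
gcd(2, 13) = 1
Since gcd = 1, 2 is a generator.

Yes, 2 generates ℤ_13


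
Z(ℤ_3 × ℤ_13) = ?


Z(G) = {g ∈ G | gx = xg for all x ∈ G}
Direct product of abelian groups is abelian, so Z(G) = G

Z(ℤ_3 × ℤ_13) = ℤ_3 × ℤ_13


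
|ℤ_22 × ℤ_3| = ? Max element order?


|ℤ_22 × ℤ_3| = 22 × 3 = 66
Max element order = lcm(22,3) = 66
Cyclic? Yes (gcd=1)

|ℤ_22×ℤ_3| = 66, max element order = 66


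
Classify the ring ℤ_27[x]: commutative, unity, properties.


ℤ_27 has zero divisors (3·9 ≡ 0), and these lift to constant zero divisors in ℤ_27[x]; so not an integral domain
Commutative: Yes
Integral domain: No
Has unity: Yes

ℤ_27[x]: Commutative=Yes, Unity=Yes


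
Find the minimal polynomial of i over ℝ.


i satisfies x² + 1 = 0, irreducible over ℝ

Minimal polynomial: x² + 1


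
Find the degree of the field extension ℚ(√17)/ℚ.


√17 has minimal polynomial x² - 17 (irreducible over ℚ since 17 is squarefree)

[ℚ(√17)/ℚ] = 2


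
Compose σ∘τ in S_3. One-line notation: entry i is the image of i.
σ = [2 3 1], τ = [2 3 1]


σ∘τ: apply τ first, then σ
1 →τ 2 →σ 3
2 →τ 3 →σ 1
3 →τ 1 →σ 2

σ∘τ = [3 1 2]


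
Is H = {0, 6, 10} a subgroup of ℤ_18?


Subgroup test for H = {0, 6, 10} in (ℤ_18, +):
(1) 0 ∈ H? Yes
(2) Closure: for all a,b ∈ H, (a+b) mod 18 ∈ H? No  [counterexample: 6 + 6 = 12 ∉ H]
(3) Inverses: for all a ∈ H, -a mod 18 ∈ H? No

No, H is not a subgroup of ℤ_18


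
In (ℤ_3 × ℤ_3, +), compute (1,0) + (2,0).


Operation: componentwise addition mod (3, 3)
(1,0) + (2,0) = ((a₁+b₁) mod 3, (a₂+b₂) mod 3) with a = (1,0), b = (2,0)

(1,0) + (2,0) = (0,0)


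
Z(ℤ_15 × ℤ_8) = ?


Z(G) = {g ∈ G | gx = xg for all x ∈ G}
Direct product of abelian groups is abelian, so Z(G) = G

Z(ℤ_15 × ℤ_8) = ℤ_15 × ℤ_8


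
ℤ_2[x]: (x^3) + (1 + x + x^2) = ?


Add coefficients mod 2:
x^0: 0 + 1 = 1 (mod 2)
x^1: 0 + 1 = 1 (mod 2)
x^2: 0 + 1 = 1 (mod 2)
x^3: 1 + 0 = 1 (mod 2)
Result: 1 + x + x^2 + x^3

f + g = 1 + x + x^2 + x^3


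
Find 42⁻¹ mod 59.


Use the extended Euclidean algorithm to write 1 = 42·s + 59·t; then s mod 59 is the inverse.
Euclidean algorithm:
  42 = 0·59 + 42
  59 = 1·42 + 17
  42 = 2·17 + 8
  17 = 2·8 + 1
  8 = 8·1 + 0
gcd(42,59) = 1
Back-substitution gives: 42·(-7) + 59·(5) = 1
So 42⁻¹ ≡ -7 ≡ 52 (mod 59)
Check: 42 × 52 = 2184 ≡ 1 (mod 59) ✓

42⁻¹ ≡ 52 (mod 59)


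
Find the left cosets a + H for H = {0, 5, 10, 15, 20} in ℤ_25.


H = {0, 5, 10, 15, 20}, |H| = 5
Number of cosets = |G|/|H| = 25/5 = 5
0 + H = {0, 5, 10, 15, 20}
1 + H = {1, 6, 11, 16, 21}
2 + H = {2, 7, 12, 17, 22}
3 + H = {3, 8, 13, 18, 23}
4 + H = {4, 9, 14, 19, 24}

Cosets: 0+H={0,5,10,15,20}; 1+H={1,6,11,16,21}; 2+H={2,7,12,17,22}; 3+H={3,8,13,18,23}; 4+H={4,9,14,19,24}


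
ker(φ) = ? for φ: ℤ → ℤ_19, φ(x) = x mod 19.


Kernel = preimage of identity
ker(φ) = {x ∈ ℤ : x ≡ 0 (mod 19)} = 19ℤ = {0, ±19, ±38, ...}

ker(φ) = 19ℤ


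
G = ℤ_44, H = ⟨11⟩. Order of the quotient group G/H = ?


|⟨11⟩| = n / gcd(11, 44) = 44 / 11 = 4
H is normal (ℤ_44 is abelian).
|G/H| = |G| / |H| = 44 / 4 = 11

|G/H| = 11


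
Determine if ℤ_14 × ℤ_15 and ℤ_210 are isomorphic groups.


Comparing ℤ_14 × ℤ_15 and ℤ_210:
gcd(14,15) = 1, so ℤ_14 × ℤ_15 ≅ ℤ_210 (CRT)

Yes, ℤ_14 × ℤ_15 ≅ ℤ_210


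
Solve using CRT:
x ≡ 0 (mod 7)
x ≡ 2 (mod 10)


m₁ = 7, m₂ = 10, gcd = 1, so CRT applies. M = m₁·m₂ = 70
Let M₁ = M/m₁ = 10, M₂ = M/m₂ = 7
Find y₁ ≡ M₁⁻¹ (mod m₁): 10⁻¹ ≡ 5 (mod 7)
Find y₂ ≡ M₂⁻¹ (mod m₂): 7⁻¹ ≡ 3 (mod 10)
x = a₁·M₁·y₁ + a₂·M₂·y₂ = 0·10·5 + 2·7·3 = 42
Reduce mod 70: x ≡ 42
Check: 42 mod 7 = 0 ✓, 42 mod 10 = 2 ✓

x ≡ 42 (mod 70)


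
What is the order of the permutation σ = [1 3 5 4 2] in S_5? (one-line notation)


Cycle decomposition: (2 3 5)
Cycle lengths: 3
Order = lcm(3) = 3

ord(σ) = 3


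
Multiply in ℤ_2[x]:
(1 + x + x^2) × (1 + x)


Expand and collect like terms; reduce coefficients mod 2:
x^0: 1·1 = 1 ≡ 1 (mod 2)
x^1: 1·1 + 1·1 = 2 ≡ 0 (mod 2)
x^2: 1·1 + 1·1 = 2 ≡ 0 (mod 2)
x^3: 1·1 = 1 ≡ 1 (mod 2)
Result: 1 + x^3

f · g = 1 + x^3


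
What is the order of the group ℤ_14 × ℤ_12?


|A × B| = |A| · |B|
|ℤ_14 × ℤ_12| = 14 × 12 = 168

|ℤ_14 × ℤ_12| = 168


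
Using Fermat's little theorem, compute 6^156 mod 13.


Fermat's little theorem: if p is prime and gcd(a,p)=1, then a^(p-1) ≡ 1 (mod p)
p = 13 is prime, gcd(6,13) = 1
Reduce exponent: 156 mod 12 = 0
So 6^156 ≡ 6^0 (mod 13)
6^0 = 1

6^156 ≡ 1 (mod 13)


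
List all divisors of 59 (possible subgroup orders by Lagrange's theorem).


Lagrange's theorem: |H| divides |G|
|G| = 59
Divisors of 59: 1, 59

Possible subgroup orders: {1, 59}


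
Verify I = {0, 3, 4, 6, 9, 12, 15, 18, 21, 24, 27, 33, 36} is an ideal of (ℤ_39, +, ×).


Check ideal conditions for I = {0, 3, 4, 6, 9, 12, 15, 18, 21, 24, 27, 33, 36} in ℤ_39:
(1) I is an additive subgroup? No
(2) For r ∈ ℤ_39 and a ∈ I: r·a ∈ I? No  [counterexample: r=2, a=4, r·a mod 39 = 8 ∉ I]

No, I is not an ideal of ℤ_39


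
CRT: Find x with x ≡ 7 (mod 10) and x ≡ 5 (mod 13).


m₁ = 10, m₂ = 13, gcd = 1, so CRT applies. M = m₁·m₂ = 130
Let M₁ = M/m₁ = 13, M₂ = M/m₂ = 10
Find y₁ ≡ M₁⁻¹ (mod m₁): 13⁻¹ ≡ 7 (mod 10)
Find y₂ ≡ M₂⁻¹ (mod m₂): 10⁻¹ ≡ 4 (mod 13)
x = a₁·M₁·y₁ + a₂·M₂·y₂ = 7·13·7 + 5·10·4 = 837
Reduce mod 130: x ≡ 57
Check: 57 mod 10 = 7 ✓, 57 mod 13 = 5 ✓

x ≡ 57 (mod 130)


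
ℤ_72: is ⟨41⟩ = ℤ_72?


g generates ℤ_n iff gcd(g, n) = 1
gcd(41, 72) = 1
Since gcd = 1, 41 is a generator.

Yes, 41 generates ℤ_72


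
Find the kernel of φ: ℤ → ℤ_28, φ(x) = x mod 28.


Kernel = preimage of identity
ker(φ) = {x ∈ ℤ : x ≡ 0 (mod 28)} = 28ℤ = {0, ±28, ±56, ...}

ker(φ) = 28ℤ


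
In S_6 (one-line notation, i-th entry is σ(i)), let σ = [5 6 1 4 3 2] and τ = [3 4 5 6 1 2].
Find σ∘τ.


σ∘τ: apply τ first, then σ
1 →τ 3 →σ 1
2 →τ 4 →σ 4
3 →τ 5 →σ 3
4 →τ 6 →σ 2
5 →τ 1 →σ 5
6 →τ 2 →σ 6

σ∘τ = [1 4 3 2 5 6]


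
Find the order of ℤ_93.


ℤ_n has n elements.

|ℤ_93| = 93


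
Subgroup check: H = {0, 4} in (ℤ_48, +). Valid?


Subgroup test for H = {0, 4} in (ℤ_48, +):
(1) 0 ∈ H? Yes
(2) Closure: for all a,b ∈ H, (a+b) mod 48 ∈ H? No  [counterexample: 4 + 4 = 8 ∉ H]
(3) Inverses: for all a ∈ H, -a mod 48 ∈ H? No

No, H is not a subgroup of ℤ_48


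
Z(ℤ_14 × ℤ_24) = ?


Z(G) = {g ∈ G | gx = xg for all x ∈ G}
Direct product of abelian groups is abelian, so Z(G) = G

Z(ℤ_14 × ℤ_24) = ℤ_14 × ℤ_24


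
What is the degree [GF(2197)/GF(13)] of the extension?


GF(2197) = GF(13^3), so the extension degree is 3

[GF(2197)/GF(13)] = 3


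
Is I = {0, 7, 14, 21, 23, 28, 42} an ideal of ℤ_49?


Check ideal conditions for I = {0, 7, 14, 21, 23, 28, 42} in ℤ_49:
(1) I is an additive subgroup? No
(2) For r ∈ ℤ_49 and a ∈ I: r·a ∈ I? No  [counterexample: r=2, a=23, r·a mod 49 = 46 ∉ I]

No, I is not an ideal of ℤ_49


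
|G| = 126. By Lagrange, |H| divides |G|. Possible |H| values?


Lagrange's theorem: |H| divides |G|
|G| = 126
Divisors of 126: 1, 2, 3, 6, 7, 9, 14, 18, 21, 42, 63, 126

Possible subgroup orders: {1, 2, 3, 6, 7, 9, 14, 18, 21, 42, 63, 126}


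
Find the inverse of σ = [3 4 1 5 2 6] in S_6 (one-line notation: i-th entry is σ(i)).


To find σ⁻¹, swap domain and range:
σ(1) = 3 → σ⁻¹(3) = 1
σ(2) = 4 → σ⁻¹(4) = 2
σ(3) = 1 → σ⁻¹(1) = 3
σ(4) = 5 → σ⁻¹(5) = 4
σ(5) = 2 → σ⁻¹(2) = 5
σ(6) = 6 → σ⁻¹(6) = 6

σ⁻¹ = [3 5 1 2 4 6]


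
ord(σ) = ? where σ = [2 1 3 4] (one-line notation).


Cycle decomposition: (1 2)
Cycle lengths: 2
Order = lcm(2) = 2

ord(σ) = 2


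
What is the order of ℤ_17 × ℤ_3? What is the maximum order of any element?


|ℤ_17 × ℤ_3| = 17 × 3 = 51
Max element order = lcm(17,3) = 51
Cyclic? Yes (gcd=1)

|ℤ_17×ℤ_3| = 51, max element order = 51


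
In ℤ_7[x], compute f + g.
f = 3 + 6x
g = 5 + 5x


Add coefficients mod 7:
x^0: 3 + 5 = 1 (mod 7)
x^1: 6 + 5 = 4 (mod 7)
Result: 1 + 4x

f + g = 1 + 4x


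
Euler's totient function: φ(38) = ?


Factor n: 38 = 2 × 19
φ(n) = n · ∏(1 - 1/p) over distinct primes p | n
φ(38) = 38 · (1 - 1/2) · (1 - 1/19) = 18

φ(38) = 18


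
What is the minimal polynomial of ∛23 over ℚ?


∛23 satisfies x³ - 23 = 0, irreducible over ℚ (no rational root; 23 is not a perfect cube)

Minimal polynomial: x³ - 23


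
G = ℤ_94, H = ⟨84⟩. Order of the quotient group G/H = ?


|⟨84⟩| = n / gcd(84, 94) = 94 / 2 = 47
H is normal (ℤ_94 is abelian).
|G/H| = |G| / |H| = 94 / 47 = 2

|G/H| = 2


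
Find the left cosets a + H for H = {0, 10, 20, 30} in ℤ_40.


H = {0, 10, 20, 30}, |H| = 4
Number of cosets = |G|/|H| = 40/4 = 10
0 + H = {0, 10, 20, 30}
1 + H = {1, 11, 21, 31}
2 + H = {2, 12, 22, 32}
3 + H = {3, 13, 23, 33}
4 + H = {4, 14, 24, 34}
5 + H = {5, 15, 25, 35}
6 + H = {6, 16, 26, 36}
7 + H = {7, 17, 27, 37}
8 + H = {8, 18, 28, 38}
9 + H = {9, 19, 29, 39}

Cosets: 0+H={0,10,20,30}; 1+H={1,11,21,31}; 2+H={2,12,22,32}; 3+H={3,13,23,33}; 4+H={4,14,24,34}; 5+H={5,15,25,35}; 6+H={6,16,26,36}; 7+H={7,17,27,37}; 8+H={8,18,28,38}; 9+H={9,19,29,39}


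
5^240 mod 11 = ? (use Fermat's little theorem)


Fermat's little theorem: if p is prime and gcd(a,p)=1, then a^(p-1) ≡ 1 (mod p)
p = 11 is prime, gcd(5,11) = 1
Reduce exponent: 240 mod 10 = 0
So 5^240 ≡ 5^0 (mod 11)
5^0 = 1

5^240 ≡ 1 (mod 11)


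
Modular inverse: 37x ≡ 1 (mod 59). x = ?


Use the extended Euclidean algorithm to write 1 = 37·s + 59·t; then s mod 59 is the inverse.
Euclidean algorithm:
  37 = 0·59 + 37
  59 = 1·37 + 22
  37 = 1·22 + 15
  22 = 1·15 + 7
  15 = 2·7 + 1
  7 = 7·1 + 0
gcd(37,59) = 1
Back-substitution gives: 37·(8) + 59·(-5) = 1
So 37⁻¹ ≡ 8 ≡ 8 (mod 59)
Check: 37 × 8 = 296 ≡ 1 (mod 59) ✓

37⁻¹ ≡ 8 (mod 59)


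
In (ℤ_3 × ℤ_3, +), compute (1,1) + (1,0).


Operation: componentwise addition mod (3, 3)
(1,1) + (1,0) = ((a₁+b₁) mod 3, (a₂+b₂) mod 3) with a = (1,1), b = (1,0)

(1,1) + (1,0) = (2,1)


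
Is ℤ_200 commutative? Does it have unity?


ℤ_200 is a commutative ring with unity 1; 200 = 2×100 is composite, so 2·100 ≡ 0 gives zero divisors (not an integral domain)
Commutative: Yes
Integral domain: No
Has unity: Yes

ℤ_200: Commutative=Yes, Unity=Yes


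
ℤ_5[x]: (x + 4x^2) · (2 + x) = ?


Expand and collect like terms; reduce coefficients mod 5:
x^0: 0·2 = 0 ≡ 0 (mod 5)
x^1: 0·1 + 1·2 = 2 ≡ 2 (mod 5)
x^2: 1·1 + 4·2 = 9 ≡ 4 (mod 5)
x^3: 4·1 = 4 ≡ 4 (mod 5)
Result: 2x + 4x^2 + 4x^3

f · g = 2x + 4x^2 + 4x^3


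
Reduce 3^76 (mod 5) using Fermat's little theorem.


Fermat's little theorem: if p is prime and gcd(a,p)=1, then a^(p-1) ≡ 1 (mod p)
p = 5 is prime, gcd(3,5) = 1
Reduce exponent: 76 mod 4 = 0
So 3^76 ≡ 3^0 (mod 5)
3^0 = 1

3^76 ≡ 1 (mod 5)


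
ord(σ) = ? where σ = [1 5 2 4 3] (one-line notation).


Cycle decomposition: (2 5 3)
Cycle lengths: 3
Order = lcm(3) = 3

ord(σ) = 3


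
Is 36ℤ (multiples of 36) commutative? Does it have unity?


36ℤ is a commutative ring under +,× but has no multiplicative identity (1 ∉ 36ℤ); it has no zero divisors, but without unity it is not an integral domain
Commutative: Yes
Integral domain: No
Has unity: No

36ℤ (multiples of 36): Commutative=Yes, Unity=No


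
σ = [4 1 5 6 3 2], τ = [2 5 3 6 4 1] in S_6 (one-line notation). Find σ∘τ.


σ∘τ: apply τ first, then σ
1 →τ 2 →σ 1
2 →τ 5 →σ 3
3 →τ 3 →σ 5
4 →τ 6 →σ 2
5 →τ 4 →σ 6
6 →τ 1 →σ 4

σ∘τ = [1 3 5 2 6 4]


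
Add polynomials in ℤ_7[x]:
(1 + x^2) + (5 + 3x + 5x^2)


Add coefficients mod 7:
x^0: 1 + 5 = 6 (mod 7)
x^1: 0 + 3 = 3 (mod 7)
x^2: 1 + 5 = 6 (mod 7)
Result: 6 + 3x + 6x^2

f + g = 6 + 3x + 6x^2


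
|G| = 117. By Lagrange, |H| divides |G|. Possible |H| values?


Lagrange's theorem: |H| divides |G|
|G| = 117
Divisors of 117: 1, 3, 9, 13, 39, 117

Possible subgroup orders: {1, 3, 9, 13, 39, 117}


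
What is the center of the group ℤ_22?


Z(G) = {g ∈ G | gx = xg for all x ∈ G}
ℤ_22 is abelian, so Z(G) = G

Z(ℤ_22) = ℤ_22


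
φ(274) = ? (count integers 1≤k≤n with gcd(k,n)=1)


Factor n: 274 = 2 × 137
φ(n) = n · ∏(1 - 1/p) over distinct primes p | n
φ(274) = 274 · (1 - 1/2) · (1 - 1/137) = 136

φ(274) = 136


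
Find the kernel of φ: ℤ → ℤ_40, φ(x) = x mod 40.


Kernel = preimage of identity
ker(φ) = {x ∈ ℤ : x ≡ 0 (mod 40)} = 40ℤ = {0, ±40, ±80, ...}

ker(φ) = 40ℤ


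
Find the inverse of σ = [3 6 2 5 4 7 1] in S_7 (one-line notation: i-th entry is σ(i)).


To find σ⁻¹, swap domain and range:
σ(1) = 3 → σ⁻¹(3) = 1
σ(2) = 6 → σ⁻¹(6) = 2
σ(3) = 2 → σ⁻¹(2) = 3
σ(4) = 5 → σ⁻¹(5) = 4
σ(5) = 4 → σ⁻¹(4) = 5
σ(6) = 7 → σ⁻¹(7) = 6
σ(7) = 1 → σ⁻¹(1) = 7

σ⁻¹ = [7 3 1 5 4 2 6]


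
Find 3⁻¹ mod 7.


Use the extended Euclidean algorithm to write 1 = 3·s + 7·t; then s mod 7 is the inverse.
Euclidean algorithm:
  3 = 0·7 + 3
  7 = 2·3 + 1
  3 = 3·1 + 0
gcd(3,7) = 1
Back-substitution gives: 3·(-2) + 7·(1) = 1
So 3⁻¹ ≡ -2 ≡ 5 (mod 7)
Check: 3 × 5 = 15 ≡ 1 (mod 7) ✓

3⁻¹ ≡ 5 (mod 7)


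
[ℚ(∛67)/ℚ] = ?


∛67 has minimal polynomial x³ - 67 (irreducible over ℚ since 67 is not a perfect cube)

[ℚ(∛67)/ℚ] = 3


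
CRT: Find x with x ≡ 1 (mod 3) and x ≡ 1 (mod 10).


m₁ = 3, m₂ = 10, gcd = 1, so CRT applies. M = m₁·m₂ = 30
Let M₁ = M/m₁ = 10, M₂ = M/m₂ = 3
Find y₁ ≡ M₁⁻¹ (mod m₁): 10⁻¹ ≡ 1 (mod 3)
Find y₂ ≡ M₂⁻¹ (mod m₂): 3⁻¹ ≡ 7 (mod 10)
x = a₁·M₁·y₁ + a₂·M₂·y₂ = 1·10·1 + 1·3·7 = 31
Reduce mod 30: x ≡ 1
Check: 1 mod 3 = 1 ✓, 1 mod 10 = 1 ✓

x ≡ 1 (mod 30)
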